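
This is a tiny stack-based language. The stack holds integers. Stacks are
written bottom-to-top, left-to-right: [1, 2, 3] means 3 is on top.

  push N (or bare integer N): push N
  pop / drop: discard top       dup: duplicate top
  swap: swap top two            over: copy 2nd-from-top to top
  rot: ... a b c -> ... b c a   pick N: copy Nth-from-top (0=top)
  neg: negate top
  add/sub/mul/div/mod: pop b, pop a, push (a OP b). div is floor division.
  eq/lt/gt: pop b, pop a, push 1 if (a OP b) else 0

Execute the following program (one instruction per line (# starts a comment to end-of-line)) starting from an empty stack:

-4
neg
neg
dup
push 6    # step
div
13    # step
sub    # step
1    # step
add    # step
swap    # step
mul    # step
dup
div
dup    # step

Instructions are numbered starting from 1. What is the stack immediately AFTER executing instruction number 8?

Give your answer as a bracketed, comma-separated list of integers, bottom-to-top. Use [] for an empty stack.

Step 1 ('-4'): [-4]
Step 2 ('neg'): [4]
Step 3 ('neg'): [-4]
Step 4 ('dup'): [-4, -4]
Step 5 ('push 6'): [-4, -4, 6]
Step 6 ('div'): [-4, -1]
Step 7 ('13'): [-4, -1, 13]
Step 8 ('sub'): [-4, -14]

Answer: [-4, -14]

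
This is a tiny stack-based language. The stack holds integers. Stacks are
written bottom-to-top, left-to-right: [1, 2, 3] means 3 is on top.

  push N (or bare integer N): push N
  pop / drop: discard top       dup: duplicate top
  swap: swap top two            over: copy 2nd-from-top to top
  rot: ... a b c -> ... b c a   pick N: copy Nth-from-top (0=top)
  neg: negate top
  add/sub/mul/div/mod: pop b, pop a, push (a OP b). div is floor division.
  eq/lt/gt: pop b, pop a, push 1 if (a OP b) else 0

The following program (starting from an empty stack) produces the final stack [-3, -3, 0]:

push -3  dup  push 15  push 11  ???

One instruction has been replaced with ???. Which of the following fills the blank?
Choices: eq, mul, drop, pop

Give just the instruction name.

Answer: eq

Derivation:
Stack before ???: [-3, -3, 15, 11]
Stack after ???:  [-3, -3, 0]
Checking each choice:
  eq: MATCH
  mul: produces [-3, -3, 165]
  drop: produces [-3, -3, 15]
  pop: produces [-3, -3, 15]


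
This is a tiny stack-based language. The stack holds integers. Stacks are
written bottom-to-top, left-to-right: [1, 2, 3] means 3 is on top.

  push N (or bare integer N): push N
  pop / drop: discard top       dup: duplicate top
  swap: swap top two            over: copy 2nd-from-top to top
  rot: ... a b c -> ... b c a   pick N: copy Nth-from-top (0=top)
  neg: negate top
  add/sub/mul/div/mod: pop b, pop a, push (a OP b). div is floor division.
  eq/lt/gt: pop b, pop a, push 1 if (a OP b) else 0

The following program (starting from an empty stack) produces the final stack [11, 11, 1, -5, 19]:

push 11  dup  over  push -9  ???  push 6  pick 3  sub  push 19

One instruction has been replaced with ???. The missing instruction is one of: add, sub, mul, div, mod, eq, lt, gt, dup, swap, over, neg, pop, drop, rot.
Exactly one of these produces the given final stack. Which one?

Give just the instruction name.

Answer: gt

Derivation:
Stack before ???: [11, 11, 11, -9]
Stack after ???:  [11, 11, 1]
The instruction that transforms [11, 11, 11, -9] -> [11, 11, 1] is: gt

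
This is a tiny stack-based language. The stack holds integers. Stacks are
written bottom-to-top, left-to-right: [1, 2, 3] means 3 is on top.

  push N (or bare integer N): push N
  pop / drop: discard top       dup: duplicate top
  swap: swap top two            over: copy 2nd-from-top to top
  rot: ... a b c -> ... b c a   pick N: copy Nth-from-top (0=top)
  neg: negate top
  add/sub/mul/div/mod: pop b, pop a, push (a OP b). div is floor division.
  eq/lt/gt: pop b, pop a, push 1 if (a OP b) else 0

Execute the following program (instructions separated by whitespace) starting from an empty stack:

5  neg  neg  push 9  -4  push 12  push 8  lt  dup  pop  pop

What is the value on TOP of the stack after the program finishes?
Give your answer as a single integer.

Answer: -4

Derivation:
After 'push 5': [5]
After 'neg': [-5]
After 'neg': [5]
After 'push 9': [5, 9]
After 'push -4': [5, 9, -4]
After 'push 12': [5, 9, -4, 12]
After 'push 8': [5, 9, -4, 12, 8]
After 'lt': [5, 9, -4, 0]
After 'dup': [5, 9, -4, 0, 0]
After 'pop': [5, 9, -4, 0]
After 'pop': [5, 9, -4]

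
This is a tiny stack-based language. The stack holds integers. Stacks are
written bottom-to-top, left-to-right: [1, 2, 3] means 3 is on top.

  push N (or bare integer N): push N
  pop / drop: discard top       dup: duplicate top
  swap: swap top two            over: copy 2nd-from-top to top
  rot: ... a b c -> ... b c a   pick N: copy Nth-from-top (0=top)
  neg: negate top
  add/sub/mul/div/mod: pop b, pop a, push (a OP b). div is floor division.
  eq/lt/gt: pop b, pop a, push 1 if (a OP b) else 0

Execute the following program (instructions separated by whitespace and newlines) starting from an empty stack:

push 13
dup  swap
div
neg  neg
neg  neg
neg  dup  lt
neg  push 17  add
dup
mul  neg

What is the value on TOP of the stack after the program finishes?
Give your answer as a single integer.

After 'push 13': [13]
After 'dup': [13, 13]
After 'swap': [13, 13]
After 'div': [1]
After 'neg': [-1]
After 'neg': [1]
After 'neg': [-1]
After 'neg': [1]
After 'neg': [-1]
After 'dup': [-1, -1]
After 'lt': [0]
After 'neg': [0]
After 'push 17': [0, 17]
After 'add': [17]
After 'dup': [17, 17]
After 'mul': [289]
After 'neg': [-289]

Answer: -289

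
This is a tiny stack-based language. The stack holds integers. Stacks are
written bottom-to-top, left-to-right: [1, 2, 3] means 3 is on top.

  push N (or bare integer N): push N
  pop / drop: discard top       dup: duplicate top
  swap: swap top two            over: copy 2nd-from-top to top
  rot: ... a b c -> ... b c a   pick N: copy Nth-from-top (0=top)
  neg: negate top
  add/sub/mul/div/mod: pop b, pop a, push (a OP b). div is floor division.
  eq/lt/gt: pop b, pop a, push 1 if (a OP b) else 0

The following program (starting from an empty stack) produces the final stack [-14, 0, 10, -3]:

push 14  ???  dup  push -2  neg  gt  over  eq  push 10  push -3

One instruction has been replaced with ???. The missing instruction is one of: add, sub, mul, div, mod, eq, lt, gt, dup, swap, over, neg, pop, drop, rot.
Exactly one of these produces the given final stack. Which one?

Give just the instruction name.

Answer: neg

Derivation:
Stack before ???: [14]
Stack after ???:  [-14]
The instruction that transforms [14] -> [-14] is: neg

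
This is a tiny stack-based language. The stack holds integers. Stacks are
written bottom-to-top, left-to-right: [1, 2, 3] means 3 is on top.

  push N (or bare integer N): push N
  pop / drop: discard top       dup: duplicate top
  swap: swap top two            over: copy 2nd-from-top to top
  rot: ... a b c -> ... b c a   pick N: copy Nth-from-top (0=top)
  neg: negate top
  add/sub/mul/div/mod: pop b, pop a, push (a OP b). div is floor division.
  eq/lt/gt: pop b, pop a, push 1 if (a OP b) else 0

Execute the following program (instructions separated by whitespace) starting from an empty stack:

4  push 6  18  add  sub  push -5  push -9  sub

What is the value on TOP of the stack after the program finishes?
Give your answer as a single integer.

Answer: 4

Derivation:
After 'push 4': [4]
After 'push 6': [4, 6]
After 'push 18': [4, 6, 18]
After 'add': [4, 24]
After 'sub': [-20]
After 'push -5': [-20, -5]
After 'push -9': [-20, -5, -9]
After 'sub': [-20, 4]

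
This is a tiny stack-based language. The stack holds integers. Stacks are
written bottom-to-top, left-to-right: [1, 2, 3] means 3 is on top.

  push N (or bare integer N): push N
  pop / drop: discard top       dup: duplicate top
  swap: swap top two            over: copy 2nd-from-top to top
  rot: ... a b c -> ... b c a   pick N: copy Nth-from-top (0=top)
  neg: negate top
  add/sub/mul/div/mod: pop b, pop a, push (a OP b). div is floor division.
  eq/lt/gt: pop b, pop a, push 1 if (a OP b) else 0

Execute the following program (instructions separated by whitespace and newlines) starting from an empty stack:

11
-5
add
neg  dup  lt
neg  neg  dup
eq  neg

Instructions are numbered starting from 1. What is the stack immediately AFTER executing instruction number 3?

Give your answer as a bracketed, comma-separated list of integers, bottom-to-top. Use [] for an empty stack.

Step 1 ('11'): [11]
Step 2 ('-5'): [11, -5]
Step 3 ('add'): [6]

Answer: [6]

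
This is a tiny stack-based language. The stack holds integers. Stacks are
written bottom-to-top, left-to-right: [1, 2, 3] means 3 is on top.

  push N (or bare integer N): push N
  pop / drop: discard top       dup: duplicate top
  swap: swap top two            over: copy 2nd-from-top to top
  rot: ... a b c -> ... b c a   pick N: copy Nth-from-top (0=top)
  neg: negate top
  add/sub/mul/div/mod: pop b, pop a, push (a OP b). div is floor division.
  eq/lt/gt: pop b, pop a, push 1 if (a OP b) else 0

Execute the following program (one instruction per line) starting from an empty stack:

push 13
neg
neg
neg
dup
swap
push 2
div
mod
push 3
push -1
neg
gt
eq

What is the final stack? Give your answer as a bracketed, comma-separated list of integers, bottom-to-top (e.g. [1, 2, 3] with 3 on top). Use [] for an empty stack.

Answer: [0]

Derivation:
After 'push 13': [13]
After 'neg': [-13]
After 'neg': [13]
After 'neg': [-13]
After 'dup': [-13, -13]
After 'swap': [-13, -13]
After 'push 2': [-13, -13, 2]
After 'div': [-13, -7]
After 'mod': [-6]
After 'push 3': [-6, 3]
After 'push -1': [-6, 3, -1]
After 'neg': [-6, 3, 1]
After 'gt': [-6, 1]
After 'eq': [0]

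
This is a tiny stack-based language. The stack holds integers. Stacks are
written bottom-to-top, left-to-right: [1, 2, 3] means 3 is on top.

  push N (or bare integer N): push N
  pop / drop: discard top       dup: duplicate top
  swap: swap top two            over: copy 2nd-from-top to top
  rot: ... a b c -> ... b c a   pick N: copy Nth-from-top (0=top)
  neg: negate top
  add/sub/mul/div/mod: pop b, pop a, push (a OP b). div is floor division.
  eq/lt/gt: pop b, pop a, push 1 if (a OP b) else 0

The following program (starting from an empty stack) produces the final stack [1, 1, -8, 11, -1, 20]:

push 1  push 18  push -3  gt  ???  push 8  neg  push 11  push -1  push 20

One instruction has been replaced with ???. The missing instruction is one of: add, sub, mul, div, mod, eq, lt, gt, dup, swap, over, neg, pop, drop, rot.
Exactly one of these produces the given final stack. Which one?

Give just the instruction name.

Answer: swap

Derivation:
Stack before ???: [1, 1]
Stack after ???:  [1, 1]
The instruction that transforms [1, 1] -> [1, 1] is: swap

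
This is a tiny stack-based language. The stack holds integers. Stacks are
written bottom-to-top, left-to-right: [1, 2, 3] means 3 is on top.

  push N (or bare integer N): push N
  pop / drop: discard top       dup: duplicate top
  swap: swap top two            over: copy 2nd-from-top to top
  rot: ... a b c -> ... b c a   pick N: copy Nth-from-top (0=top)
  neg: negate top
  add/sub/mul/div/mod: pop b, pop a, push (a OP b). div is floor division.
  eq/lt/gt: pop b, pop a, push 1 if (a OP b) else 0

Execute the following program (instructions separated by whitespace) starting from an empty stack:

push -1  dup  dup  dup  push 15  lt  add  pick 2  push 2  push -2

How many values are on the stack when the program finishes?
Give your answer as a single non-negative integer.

After 'push -1': stack = [-1] (depth 1)
After 'dup': stack = [-1, -1] (depth 2)
After 'dup': stack = [-1, -1, -1] (depth 3)
After 'dup': stack = [-1, -1, -1, -1] (depth 4)
After 'push 15': stack = [-1, -1, -1, -1, 15] (depth 5)
After 'lt': stack = [-1, -1, -1, 1] (depth 4)
After 'add': stack = [-1, -1, 0] (depth 3)
After 'pick 2': stack = [-1, -1, 0, -1] (depth 4)
After 'push 2': stack = [-1, -1, 0, -1, 2] (depth 5)
After 'push -2': stack = [-1, -1, 0, -1, 2, -2] (depth 6)

Answer: 6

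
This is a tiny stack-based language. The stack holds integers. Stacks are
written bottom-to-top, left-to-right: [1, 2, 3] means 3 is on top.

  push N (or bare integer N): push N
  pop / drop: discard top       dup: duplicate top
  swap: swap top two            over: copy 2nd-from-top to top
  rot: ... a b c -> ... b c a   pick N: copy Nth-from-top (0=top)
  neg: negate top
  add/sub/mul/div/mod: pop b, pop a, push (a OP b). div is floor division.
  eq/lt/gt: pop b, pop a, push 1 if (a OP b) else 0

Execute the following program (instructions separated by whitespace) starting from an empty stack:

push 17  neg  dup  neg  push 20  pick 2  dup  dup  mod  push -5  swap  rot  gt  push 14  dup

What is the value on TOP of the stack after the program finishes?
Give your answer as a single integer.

After 'push 17': [17]
After 'neg': [-17]
After 'dup': [-17, -17]
After 'neg': [-17, 17]
After 'push 20': [-17, 17, 20]
After 'pick 2': [-17, 17, 20, -17]
After 'dup': [-17, 17, 20, -17, -17]
After 'dup': [-17, 17, 20, -17, -17, -17]
After 'mod': [-17, 17, 20, -17, 0]
After 'push -5': [-17, 17, 20, -17, 0, -5]
After 'swap': [-17, 17, 20, -17, -5, 0]
After 'rot': [-17, 17, 20, -5, 0, -17]
After 'gt': [-17, 17, 20, -5, 1]
After 'push 14': [-17, 17, 20, -5, 1, 14]
After 'dup': [-17, 17, 20, -5, 1, 14, 14]

Answer: 14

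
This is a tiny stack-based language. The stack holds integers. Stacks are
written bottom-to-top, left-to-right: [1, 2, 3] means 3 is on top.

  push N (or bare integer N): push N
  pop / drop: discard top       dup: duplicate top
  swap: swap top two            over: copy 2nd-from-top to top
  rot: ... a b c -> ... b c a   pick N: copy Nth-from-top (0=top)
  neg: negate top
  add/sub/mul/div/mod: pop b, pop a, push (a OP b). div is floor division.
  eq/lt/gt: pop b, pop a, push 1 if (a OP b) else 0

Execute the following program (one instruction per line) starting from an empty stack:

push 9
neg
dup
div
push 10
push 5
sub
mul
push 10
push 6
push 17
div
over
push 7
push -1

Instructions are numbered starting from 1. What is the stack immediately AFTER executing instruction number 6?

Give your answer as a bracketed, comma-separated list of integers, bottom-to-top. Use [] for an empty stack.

Answer: [1, 10, 5]

Derivation:
Step 1 ('push 9'): [9]
Step 2 ('neg'): [-9]
Step 3 ('dup'): [-9, -9]
Step 4 ('div'): [1]
Step 5 ('push 10'): [1, 10]
Step 6 ('push 5'): [1, 10, 5]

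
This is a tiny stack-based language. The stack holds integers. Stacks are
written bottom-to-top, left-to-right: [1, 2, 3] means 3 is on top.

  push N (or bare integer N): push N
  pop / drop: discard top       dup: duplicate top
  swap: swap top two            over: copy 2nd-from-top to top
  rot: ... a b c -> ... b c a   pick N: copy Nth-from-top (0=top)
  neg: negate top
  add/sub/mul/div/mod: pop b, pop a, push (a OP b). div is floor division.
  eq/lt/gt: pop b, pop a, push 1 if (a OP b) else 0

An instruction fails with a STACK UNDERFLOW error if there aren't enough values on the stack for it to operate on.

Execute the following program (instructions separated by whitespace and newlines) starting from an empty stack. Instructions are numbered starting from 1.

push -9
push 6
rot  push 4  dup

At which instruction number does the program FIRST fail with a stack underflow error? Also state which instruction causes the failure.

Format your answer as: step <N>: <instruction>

Answer: step 3: rot

Derivation:
Step 1 ('push -9'): stack = [-9], depth = 1
Step 2 ('push 6'): stack = [-9, 6], depth = 2
Step 3 ('rot'): needs 3 value(s) but depth is 2 — STACK UNDERFLOW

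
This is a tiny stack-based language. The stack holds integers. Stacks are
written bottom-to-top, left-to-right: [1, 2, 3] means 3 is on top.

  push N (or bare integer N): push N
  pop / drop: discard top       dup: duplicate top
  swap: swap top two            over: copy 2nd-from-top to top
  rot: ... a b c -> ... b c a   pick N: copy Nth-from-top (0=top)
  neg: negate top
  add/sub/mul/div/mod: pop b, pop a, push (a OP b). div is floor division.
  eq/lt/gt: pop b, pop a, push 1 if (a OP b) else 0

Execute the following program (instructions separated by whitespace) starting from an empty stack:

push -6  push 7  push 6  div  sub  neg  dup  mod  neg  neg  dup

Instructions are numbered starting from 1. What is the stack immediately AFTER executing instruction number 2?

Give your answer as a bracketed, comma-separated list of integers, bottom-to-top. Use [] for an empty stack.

Answer: [-6, 7]

Derivation:
Step 1 ('push -6'): [-6]
Step 2 ('push 7'): [-6, 7]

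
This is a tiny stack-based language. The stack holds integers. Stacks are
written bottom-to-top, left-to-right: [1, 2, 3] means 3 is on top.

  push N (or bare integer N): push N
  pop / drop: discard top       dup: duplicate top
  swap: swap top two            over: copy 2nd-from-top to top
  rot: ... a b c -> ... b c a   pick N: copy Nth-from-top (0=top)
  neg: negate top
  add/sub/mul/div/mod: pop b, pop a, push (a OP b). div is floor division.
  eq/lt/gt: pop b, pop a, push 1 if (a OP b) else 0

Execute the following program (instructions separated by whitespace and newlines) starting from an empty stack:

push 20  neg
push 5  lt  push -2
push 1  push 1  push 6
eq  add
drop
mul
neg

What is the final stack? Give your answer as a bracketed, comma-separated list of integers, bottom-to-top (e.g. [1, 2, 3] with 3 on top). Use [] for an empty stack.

Answer: [2]

Derivation:
After 'push 20': [20]
After 'neg': [-20]
After 'push 5': [-20, 5]
After 'lt': [1]
After 'push -2': [1, -2]
After 'push 1': [1, -2, 1]
After 'push 1': [1, -2, 1, 1]
After 'push 6': [1, -2, 1, 1, 6]
After 'eq': [1, -2, 1, 0]
After 'add': [1, -2, 1]
After 'drop': [1, -2]
After 'mul': [-2]
After 'neg': [2]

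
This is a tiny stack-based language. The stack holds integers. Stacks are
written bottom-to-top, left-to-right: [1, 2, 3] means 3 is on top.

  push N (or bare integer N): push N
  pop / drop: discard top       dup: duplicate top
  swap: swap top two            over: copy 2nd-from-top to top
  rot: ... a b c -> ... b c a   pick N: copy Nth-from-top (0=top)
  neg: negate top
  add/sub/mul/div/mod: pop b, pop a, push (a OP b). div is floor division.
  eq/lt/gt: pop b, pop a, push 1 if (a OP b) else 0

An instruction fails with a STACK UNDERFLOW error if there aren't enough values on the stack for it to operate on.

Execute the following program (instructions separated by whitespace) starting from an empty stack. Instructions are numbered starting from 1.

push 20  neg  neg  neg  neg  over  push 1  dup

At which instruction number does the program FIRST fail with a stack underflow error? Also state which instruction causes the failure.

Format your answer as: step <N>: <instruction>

Answer: step 6: over

Derivation:
Step 1 ('push 20'): stack = [20], depth = 1
Step 2 ('neg'): stack = [-20], depth = 1
Step 3 ('neg'): stack = [20], depth = 1
Step 4 ('neg'): stack = [-20], depth = 1
Step 5 ('neg'): stack = [20], depth = 1
Step 6 ('over'): needs 2 value(s) but depth is 1 — STACK UNDERFLOW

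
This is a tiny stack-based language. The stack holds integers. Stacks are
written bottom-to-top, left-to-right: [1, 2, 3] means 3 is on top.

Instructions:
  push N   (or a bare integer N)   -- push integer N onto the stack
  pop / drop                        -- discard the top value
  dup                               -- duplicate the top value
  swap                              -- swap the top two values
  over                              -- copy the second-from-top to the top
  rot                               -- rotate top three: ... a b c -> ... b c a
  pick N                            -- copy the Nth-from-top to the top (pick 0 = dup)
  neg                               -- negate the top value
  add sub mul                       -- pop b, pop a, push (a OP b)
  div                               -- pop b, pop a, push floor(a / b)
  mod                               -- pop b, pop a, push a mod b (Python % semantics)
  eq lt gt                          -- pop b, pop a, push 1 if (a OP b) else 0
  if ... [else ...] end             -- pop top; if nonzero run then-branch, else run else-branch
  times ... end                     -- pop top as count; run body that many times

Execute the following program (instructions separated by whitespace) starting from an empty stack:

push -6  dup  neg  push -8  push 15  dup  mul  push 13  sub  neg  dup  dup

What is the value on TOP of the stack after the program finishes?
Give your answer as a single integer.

After 'push -6': [-6]
After 'dup': [-6, -6]
After 'neg': [-6, 6]
After 'push -8': [-6, 6, -8]
After 'push 15': [-6, 6, -8, 15]
After 'dup': [-6, 6, -8, 15, 15]
After 'mul': [-6, 6, -8, 225]
After 'push 13': [-6, 6, -8, 225, 13]
After 'sub': [-6, 6, -8, 212]
After 'neg': [-6, 6, -8, -212]
After 'dup': [-6, 6, -8, -212, -212]
After 'dup': [-6, 6, -8, -212, -212, -212]

Answer: -212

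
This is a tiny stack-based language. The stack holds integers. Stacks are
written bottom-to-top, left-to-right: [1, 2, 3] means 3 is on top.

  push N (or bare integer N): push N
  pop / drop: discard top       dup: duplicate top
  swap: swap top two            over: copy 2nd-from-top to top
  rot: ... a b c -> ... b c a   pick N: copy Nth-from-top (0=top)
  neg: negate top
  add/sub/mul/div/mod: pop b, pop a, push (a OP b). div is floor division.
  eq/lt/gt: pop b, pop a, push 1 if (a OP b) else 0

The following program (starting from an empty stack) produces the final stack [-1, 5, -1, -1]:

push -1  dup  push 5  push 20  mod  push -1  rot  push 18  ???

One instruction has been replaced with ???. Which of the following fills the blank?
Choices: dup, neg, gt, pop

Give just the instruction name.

Answer: pop

Derivation:
Stack before ???: [-1, 5, -1, -1, 18]
Stack after ???:  [-1, 5, -1, -1]
Checking each choice:
  dup: produces [-1, 5, -1, -1, 18, 18]
  neg: produces [-1, 5, -1, -1, -18]
  gt: produces [-1, 5, -1, 0]
  pop: MATCH


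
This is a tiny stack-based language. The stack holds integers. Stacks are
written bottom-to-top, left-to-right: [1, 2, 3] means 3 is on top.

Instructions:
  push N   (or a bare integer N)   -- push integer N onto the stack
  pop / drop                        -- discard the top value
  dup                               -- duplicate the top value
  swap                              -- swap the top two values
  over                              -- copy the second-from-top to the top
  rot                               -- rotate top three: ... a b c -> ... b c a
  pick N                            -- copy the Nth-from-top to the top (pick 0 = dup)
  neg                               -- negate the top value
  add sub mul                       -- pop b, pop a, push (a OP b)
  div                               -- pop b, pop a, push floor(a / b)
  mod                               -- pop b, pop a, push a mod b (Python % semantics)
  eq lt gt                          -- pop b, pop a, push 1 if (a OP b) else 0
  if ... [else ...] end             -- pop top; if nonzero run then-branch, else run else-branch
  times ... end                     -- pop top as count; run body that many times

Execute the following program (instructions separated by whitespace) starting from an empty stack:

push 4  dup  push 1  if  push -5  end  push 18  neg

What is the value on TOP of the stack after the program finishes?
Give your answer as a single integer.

Answer: -18

Derivation:
After 'push 4': [4]
After 'dup': [4, 4]
After 'push 1': [4, 4, 1]
After 'if': [4, 4]
After 'push -5': [4, 4, -5]
After 'push 18': [4, 4, -5, 18]
After 'neg': [4, 4, -5, -18]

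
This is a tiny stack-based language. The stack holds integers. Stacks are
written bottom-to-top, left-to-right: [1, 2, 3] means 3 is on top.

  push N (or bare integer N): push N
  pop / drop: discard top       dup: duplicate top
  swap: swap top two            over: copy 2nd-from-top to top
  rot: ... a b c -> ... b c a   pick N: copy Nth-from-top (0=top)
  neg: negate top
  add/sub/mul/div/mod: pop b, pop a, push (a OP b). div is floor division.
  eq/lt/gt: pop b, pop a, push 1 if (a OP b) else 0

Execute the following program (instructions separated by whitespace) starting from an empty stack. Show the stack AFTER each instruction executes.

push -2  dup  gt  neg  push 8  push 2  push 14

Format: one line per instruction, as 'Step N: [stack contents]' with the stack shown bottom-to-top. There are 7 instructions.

Step 1: [-2]
Step 2: [-2, -2]
Step 3: [0]
Step 4: [0]
Step 5: [0, 8]
Step 6: [0, 8, 2]
Step 7: [0, 8, 2, 14]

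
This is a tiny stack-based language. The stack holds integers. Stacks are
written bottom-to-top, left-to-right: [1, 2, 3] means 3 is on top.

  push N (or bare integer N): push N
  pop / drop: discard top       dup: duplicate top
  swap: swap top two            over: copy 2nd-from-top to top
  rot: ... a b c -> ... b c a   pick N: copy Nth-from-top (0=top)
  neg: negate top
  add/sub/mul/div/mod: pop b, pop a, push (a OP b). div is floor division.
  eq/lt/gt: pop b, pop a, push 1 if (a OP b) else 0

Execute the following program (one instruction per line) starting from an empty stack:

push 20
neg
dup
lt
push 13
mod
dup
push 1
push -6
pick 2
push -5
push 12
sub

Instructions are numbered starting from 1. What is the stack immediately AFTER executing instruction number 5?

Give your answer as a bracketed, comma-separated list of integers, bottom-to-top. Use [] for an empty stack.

Step 1 ('push 20'): [20]
Step 2 ('neg'): [-20]
Step 3 ('dup'): [-20, -20]
Step 4 ('lt'): [0]
Step 5 ('push 13'): [0, 13]

Answer: [0, 13]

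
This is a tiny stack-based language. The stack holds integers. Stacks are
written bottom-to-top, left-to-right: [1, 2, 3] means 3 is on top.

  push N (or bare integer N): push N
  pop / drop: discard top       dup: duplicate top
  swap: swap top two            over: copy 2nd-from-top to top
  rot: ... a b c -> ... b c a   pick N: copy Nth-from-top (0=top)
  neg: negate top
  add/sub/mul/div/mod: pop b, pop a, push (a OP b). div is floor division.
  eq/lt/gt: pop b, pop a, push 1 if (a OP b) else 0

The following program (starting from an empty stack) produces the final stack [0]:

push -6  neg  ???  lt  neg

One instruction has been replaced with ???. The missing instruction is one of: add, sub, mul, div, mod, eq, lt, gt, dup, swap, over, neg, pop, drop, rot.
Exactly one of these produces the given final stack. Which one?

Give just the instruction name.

Answer: dup

Derivation:
Stack before ???: [6]
Stack after ???:  [6, 6]
The instruction that transforms [6] -> [6, 6] is: dup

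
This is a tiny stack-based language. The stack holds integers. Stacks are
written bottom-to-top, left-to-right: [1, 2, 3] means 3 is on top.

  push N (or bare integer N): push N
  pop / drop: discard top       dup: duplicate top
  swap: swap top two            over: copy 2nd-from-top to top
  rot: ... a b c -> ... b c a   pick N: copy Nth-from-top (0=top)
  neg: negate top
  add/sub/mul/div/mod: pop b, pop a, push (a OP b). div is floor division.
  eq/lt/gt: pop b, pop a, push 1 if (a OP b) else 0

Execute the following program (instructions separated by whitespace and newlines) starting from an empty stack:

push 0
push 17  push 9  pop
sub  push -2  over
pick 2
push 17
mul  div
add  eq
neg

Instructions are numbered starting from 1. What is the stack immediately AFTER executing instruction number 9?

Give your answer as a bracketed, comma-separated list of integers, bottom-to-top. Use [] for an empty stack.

Answer: [-17, -2, -17, -17, 17]

Derivation:
Step 1 ('push 0'): [0]
Step 2 ('push 17'): [0, 17]
Step 3 ('push 9'): [0, 17, 9]
Step 4 ('pop'): [0, 17]
Step 5 ('sub'): [-17]
Step 6 ('push -2'): [-17, -2]
Step 7 ('over'): [-17, -2, -17]
Step 8 ('pick 2'): [-17, -2, -17, -17]
Step 9 ('push 17'): [-17, -2, -17, -17, 17]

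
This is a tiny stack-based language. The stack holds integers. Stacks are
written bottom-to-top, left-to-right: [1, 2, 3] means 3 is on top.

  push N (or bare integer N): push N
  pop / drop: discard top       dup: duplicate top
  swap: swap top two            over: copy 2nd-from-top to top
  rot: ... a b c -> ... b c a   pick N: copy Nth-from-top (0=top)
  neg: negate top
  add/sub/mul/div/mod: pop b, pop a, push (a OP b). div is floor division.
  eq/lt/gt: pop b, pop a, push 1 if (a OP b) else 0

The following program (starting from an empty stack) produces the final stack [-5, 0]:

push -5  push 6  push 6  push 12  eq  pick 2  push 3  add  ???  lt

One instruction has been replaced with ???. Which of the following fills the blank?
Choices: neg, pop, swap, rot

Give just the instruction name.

Stack before ???: [-5, 6, 0, -2]
Stack after ???:  [-5, 6, 0]
Checking each choice:
  neg: produces [-5, 6, 1]
  pop: MATCH
  swap: produces [-5, 6, 1]
  rot: produces [-5, 0, 1]


Answer: pop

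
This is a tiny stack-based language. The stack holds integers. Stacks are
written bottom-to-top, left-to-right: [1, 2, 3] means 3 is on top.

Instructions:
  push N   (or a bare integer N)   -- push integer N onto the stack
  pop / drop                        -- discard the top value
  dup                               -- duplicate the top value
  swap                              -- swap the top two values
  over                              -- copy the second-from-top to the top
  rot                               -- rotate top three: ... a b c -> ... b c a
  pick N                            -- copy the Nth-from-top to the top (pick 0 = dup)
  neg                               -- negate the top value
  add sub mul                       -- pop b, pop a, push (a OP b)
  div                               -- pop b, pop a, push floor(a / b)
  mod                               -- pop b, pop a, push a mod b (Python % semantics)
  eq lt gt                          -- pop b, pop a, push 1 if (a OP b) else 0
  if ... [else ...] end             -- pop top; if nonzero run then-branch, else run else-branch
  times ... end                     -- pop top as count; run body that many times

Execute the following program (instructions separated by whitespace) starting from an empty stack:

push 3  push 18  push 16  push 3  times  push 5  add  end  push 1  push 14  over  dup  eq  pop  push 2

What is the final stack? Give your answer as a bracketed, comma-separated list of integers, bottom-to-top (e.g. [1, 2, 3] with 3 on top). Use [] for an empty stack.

After 'push 3': [3]
After 'push 18': [3, 18]
After 'push 16': [3, 18, 16]
After 'push 3': [3, 18, 16, 3]
After 'times': [3, 18, 16]
After 'push 5': [3, 18, 16, 5]
After 'add': [3, 18, 21]
After 'push 5': [3, 18, 21, 5]
After 'add': [3, 18, 26]
After 'push 5': [3, 18, 26, 5]
After 'add': [3, 18, 31]
After 'push 1': [3, 18, 31, 1]
After 'push 14': [3, 18, 31, 1, 14]
After 'over': [3, 18, 31, 1, 14, 1]
After 'dup': [3, 18, 31, 1, 14, 1, 1]
After 'eq': [3, 18, 31, 1, 14, 1]
After 'pop': [3, 18, 31, 1, 14]
After 'push 2': [3, 18, 31, 1, 14, 2]

Answer: [3, 18, 31, 1, 14, 2]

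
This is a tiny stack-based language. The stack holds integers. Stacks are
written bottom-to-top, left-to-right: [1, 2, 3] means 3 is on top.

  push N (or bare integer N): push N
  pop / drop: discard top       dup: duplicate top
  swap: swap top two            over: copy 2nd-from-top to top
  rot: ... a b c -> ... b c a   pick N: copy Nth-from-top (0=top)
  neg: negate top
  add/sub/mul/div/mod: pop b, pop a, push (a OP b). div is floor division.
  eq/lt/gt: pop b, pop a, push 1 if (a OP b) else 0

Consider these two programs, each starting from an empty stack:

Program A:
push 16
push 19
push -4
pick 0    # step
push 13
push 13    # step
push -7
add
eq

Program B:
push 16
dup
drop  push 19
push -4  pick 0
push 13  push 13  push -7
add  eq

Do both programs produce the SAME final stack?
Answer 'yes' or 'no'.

Answer: yes

Derivation:
Program A trace:
  After 'push 16': [16]
  After 'push 19': [16, 19]
  After 'push -4': [16, 19, -4]
  After 'pick 0': [16, 19, -4, -4]
  After 'push 13': [16, 19, -4, -4, 13]
  After 'push 13': [16, 19, -4, -4, 13, 13]
  After 'push -7': [16, 19, -4, -4, 13, 13, -7]
  After 'add': [16, 19, -4, -4, 13, 6]
  After 'eq': [16, 19, -4, -4, 0]
Program A final stack: [16, 19, -4, -4, 0]

Program B trace:
  After 'push 16': [16]
  After 'dup': [16, 16]
  After 'drop': [16]
  After 'push 19': [16, 19]
  After 'push -4': [16, 19, -4]
  After 'pick 0': [16, 19, -4, -4]
  After 'push 13': [16, 19, -4, -4, 13]
  After 'push 13': [16, 19, -4, -4, 13, 13]
  After 'push -7': [16, 19, -4, -4, 13, 13, -7]
  After 'add': [16, 19, -4, -4, 13, 6]
  After 'eq': [16, 19, -4, -4, 0]
Program B final stack: [16, 19, -4, -4, 0]
Same: yes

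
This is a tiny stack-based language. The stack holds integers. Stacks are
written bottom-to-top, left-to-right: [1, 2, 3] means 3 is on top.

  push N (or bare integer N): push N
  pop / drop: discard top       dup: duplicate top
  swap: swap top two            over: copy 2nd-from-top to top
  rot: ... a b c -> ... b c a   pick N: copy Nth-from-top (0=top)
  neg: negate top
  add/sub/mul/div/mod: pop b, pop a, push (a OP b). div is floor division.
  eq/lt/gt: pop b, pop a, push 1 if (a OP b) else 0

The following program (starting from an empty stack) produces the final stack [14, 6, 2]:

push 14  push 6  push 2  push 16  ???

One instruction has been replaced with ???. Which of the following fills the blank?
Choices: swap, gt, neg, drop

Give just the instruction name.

Stack before ???: [14, 6, 2, 16]
Stack after ???:  [14, 6, 2]
Checking each choice:
  swap: produces [14, 6, 16, 2]
  gt: produces [14, 6, 0]
  neg: produces [14, 6, 2, -16]
  drop: MATCH


Answer: drop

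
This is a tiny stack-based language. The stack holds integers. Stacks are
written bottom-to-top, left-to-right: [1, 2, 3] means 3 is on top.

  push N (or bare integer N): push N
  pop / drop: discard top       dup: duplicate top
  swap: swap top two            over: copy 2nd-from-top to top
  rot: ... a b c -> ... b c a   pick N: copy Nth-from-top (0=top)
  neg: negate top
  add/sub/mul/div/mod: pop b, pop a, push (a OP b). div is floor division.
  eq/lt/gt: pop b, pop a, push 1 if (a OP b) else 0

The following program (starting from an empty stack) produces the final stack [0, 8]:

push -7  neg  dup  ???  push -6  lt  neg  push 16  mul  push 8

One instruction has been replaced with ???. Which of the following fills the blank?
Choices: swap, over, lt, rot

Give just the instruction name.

Stack before ???: [7, 7]
Stack after ???:  [0]
Checking each choice:
  swap: produces [7, 0, 8]
  over: produces [7, 7, 0, 8]
  lt: MATCH
  rot: stack underflow (need 3, have 2)


Answer: lt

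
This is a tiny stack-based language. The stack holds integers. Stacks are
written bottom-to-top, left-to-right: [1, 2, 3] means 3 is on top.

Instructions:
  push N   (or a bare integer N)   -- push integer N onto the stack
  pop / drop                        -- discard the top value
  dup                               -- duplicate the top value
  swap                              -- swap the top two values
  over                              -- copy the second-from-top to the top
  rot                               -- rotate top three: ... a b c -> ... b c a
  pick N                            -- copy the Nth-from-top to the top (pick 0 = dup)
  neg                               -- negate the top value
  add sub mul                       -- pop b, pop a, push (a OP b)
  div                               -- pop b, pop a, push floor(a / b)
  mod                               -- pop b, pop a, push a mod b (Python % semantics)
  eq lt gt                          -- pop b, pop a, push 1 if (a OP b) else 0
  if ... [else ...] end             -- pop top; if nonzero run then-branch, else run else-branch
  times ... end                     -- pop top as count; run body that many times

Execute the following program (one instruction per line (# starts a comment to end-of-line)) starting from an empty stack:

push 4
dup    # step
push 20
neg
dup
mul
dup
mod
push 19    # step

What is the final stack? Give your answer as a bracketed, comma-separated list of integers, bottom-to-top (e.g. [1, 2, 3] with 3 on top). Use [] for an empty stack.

Answer: [4, 4, 0, 19]

Derivation:
After 'push 4': [4]
After 'dup': [4, 4]
After 'push 20': [4, 4, 20]
After 'neg': [4, 4, -20]
After 'dup': [4, 4, -20, -20]
After 'mul': [4, 4, 400]
After 'dup': [4, 4, 400, 400]
After 'mod': [4, 4, 0]
After 'push 19': [4, 4, 0, 19]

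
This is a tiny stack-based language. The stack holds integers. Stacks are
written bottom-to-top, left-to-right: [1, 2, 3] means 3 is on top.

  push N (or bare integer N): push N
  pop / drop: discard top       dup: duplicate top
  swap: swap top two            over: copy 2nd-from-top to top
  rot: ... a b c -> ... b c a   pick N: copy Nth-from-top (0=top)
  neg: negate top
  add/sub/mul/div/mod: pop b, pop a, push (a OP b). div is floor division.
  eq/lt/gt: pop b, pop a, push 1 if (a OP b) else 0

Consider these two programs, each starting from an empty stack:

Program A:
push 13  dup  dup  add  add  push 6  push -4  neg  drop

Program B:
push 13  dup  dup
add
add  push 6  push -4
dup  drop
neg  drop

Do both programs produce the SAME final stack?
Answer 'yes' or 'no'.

Answer: yes

Derivation:
Program A trace:
  After 'push 13': [13]
  After 'dup': [13, 13]
  After 'dup': [13, 13, 13]
  After 'add': [13, 26]
  After 'add': [39]
  After 'push 6': [39, 6]
  After 'push -4': [39, 6, -4]
  After 'neg': [39, 6, 4]
  After 'drop': [39, 6]
Program A final stack: [39, 6]

Program B trace:
  After 'push 13': [13]
  After 'dup': [13, 13]
  After 'dup': [13, 13, 13]
  After 'add': [13, 26]
  After 'add': [39]
  After 'push 6': [39, 6]
  After 'push -4': [39, 6, -4]
  After 'dup': [39, 6, -4, -4]
  After 'drop': [39, 6, -4]
  After 'neg': [39, 6, 4]
  After 'drop': [39, 6]
Program B final stack: [39, 6]
Same: yes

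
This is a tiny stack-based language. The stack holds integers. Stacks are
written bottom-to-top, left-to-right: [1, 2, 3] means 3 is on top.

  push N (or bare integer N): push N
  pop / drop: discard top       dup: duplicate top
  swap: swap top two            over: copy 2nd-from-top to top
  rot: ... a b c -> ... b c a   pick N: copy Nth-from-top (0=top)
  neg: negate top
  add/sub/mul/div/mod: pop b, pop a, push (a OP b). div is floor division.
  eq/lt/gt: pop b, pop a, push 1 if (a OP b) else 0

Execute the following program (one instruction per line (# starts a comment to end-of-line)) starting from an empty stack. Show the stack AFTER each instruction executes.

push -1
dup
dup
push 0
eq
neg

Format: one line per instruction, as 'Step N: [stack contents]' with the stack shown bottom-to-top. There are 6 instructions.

Step 1: [-1]
Step 2: [-1, -1]
Step 3: [-1, -1, -1]
Step 4: [-1, -1, -1, 0]
Step 5: [-1, -1, 0]
Step 6: [-1, -1, 0]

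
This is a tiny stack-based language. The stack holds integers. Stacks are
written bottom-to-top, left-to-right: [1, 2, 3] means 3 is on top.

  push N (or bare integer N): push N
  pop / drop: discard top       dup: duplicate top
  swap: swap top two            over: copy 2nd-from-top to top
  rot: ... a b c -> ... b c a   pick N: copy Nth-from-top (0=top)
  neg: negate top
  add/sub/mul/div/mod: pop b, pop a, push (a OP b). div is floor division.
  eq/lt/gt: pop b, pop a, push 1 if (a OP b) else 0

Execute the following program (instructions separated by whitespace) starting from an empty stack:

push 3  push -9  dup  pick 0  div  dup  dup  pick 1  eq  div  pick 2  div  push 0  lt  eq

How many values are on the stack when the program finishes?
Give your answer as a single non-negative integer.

Answer: 3

Derivation:
After 'push 3': stack = [3] (depth 1)
After 'push -9': stack = [3, -9] (depth 2)
After 'dup': stack = [3, -9, -9] (depth 3)
After 'pick 0': stack = [3, -9, -9, -9] (depth 4)
After 'div': stack = [3, -9, 1] (depth 3)
After 'dup': stack = [3, -9, 1, 1] (depth 4)
After 'dup': stack = [3, -9, 1, 1, 1] (depth 5)
After 'pick 1': stack = [3, -9, 1, 1, 1, 1] (depth 6)
After 'eq': stack = [3, -9, 1, 1, 1] (depth 5)
After 'div': stack = [3, -9, 1, 1] (depth 4)
After 'pick 2': stack = [3, -9, 1, 1, -9] (depth 5)
After 'div': stack = [3, -9, 1, -1] (depth 4)
After 'push 0': stack = [3, -9, 1, -1, 0] (depth 5)
After 'lt': stack = [3, -9, 1, 1] (depth 4)
After 'eq': stack = [3, -9, 1] (depth 3)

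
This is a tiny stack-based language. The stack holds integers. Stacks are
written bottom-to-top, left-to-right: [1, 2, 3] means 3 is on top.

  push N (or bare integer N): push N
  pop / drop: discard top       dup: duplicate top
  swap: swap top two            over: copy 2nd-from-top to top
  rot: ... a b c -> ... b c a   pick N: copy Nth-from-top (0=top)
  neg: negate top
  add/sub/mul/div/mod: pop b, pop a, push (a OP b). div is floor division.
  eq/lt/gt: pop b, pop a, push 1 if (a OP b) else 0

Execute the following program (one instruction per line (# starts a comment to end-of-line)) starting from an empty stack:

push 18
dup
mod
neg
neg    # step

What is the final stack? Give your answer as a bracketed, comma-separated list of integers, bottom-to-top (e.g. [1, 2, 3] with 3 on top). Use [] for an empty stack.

After 'push 18': [18]
After 'dup': [18, 18]
After 'mod': [0]
After 'neg': [0]
After 'neg': [0]

Answer: [0]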